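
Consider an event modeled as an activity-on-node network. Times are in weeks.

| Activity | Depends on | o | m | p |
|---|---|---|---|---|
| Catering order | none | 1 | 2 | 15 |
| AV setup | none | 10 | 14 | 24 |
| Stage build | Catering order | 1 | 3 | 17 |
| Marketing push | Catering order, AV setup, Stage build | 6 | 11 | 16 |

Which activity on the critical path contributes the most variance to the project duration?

te_Catering order = (1 + 4·2 + 15)/6 = 24/6 = 4; σ²_Catering order = ((15−1)/6)² = 5.444
te_AV setup = (10 + 4·14 + 24)/6 = 90/6 = 15; σ²_AV setup = ((24−10)/6)² = 5.444
te_Stage build = (1 + 4·3 + 17)/6 = 30/6 = 5; σ²_Stage build = ((17−1)/6)² = 7.111
te_Marketing push = (6 + 4·11 + 16)/6 = 66/6 = 11; σ²_Marketing push = ((16−6)/6)² = 2.778

Forward pass:
ES_Catering order = 0; EF_Catering order = 4
ES_AV setup = 0; EF_AV setup = 15
ES_Stage build = 4; EF_Stage build = 4+5 = 9
ES_Marketing push = max(EF_Catering order=4, EF_AV setup=15, EF_Stage build=9) = 15; EF_Marketing push = 15+11 = 26
Expected project duration μ = 26 weeks. Critical path: AV setup → Marketing push.

Variances on critical path: σ²_AV setup=5.444, σ²_Marketing push=2.778.
Largest is σ²_AV setup = 5.444.

AV setup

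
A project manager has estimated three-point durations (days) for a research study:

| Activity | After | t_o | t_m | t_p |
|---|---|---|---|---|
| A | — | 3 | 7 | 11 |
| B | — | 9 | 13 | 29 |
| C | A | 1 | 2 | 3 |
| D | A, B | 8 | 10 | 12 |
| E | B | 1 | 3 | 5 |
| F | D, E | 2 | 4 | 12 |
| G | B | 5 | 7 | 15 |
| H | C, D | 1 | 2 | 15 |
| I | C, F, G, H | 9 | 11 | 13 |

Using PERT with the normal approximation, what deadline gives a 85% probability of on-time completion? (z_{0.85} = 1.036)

45.0 days

te_A = (3 + 4·7 + 11)/6 = 42/6 = 7; σ²_A = ((11−3)/6)² = 1.778
te_B = (9 + 4·13 + 29)/6 = 90/6 = 15; σ²_B = ((29−9)/6)² = 11.111
te_C = (1 + 4·2 + 3)/6 = 12/6 = 2; σ²_C = ((3−1)/6)² = 0.111
te_D = (8 + 4·10 + 12)/6 = 60/6 = 10; σ²_D = ((12−8)/6)² = 0.444
te_E = (1 + 4·3 + 5)/6 = 18/6 = 3; σ²_E = ((5−1)/6)² = 0.444
te_F = (2 + 4·4 + 12)/6 = 30/6 = 5; σ²_F = ((12−2)/6)² = 2.778
te_G = (5 + 4·7 + 15)/6 = 48/6 = 8; σ²_G = ((15−5)/6)² = 2.778
te_H = (1 + 4·2 + 15)/6 = 24/6 = 4; σ²_H = ((15−1)/6)² = 5.444
te_I = (9 + 4·11 + 13)/6 = 66/6 = 11; σ²_I = ((13−9)/6)² = 0.444

Forward pass:
ES_A = 0; EF_A = 7
ES_B = 0; EF_B = 15
ES_C = 7; EF_C = 7+2 = 9
ES_D = max(EF_A=7, EF_B=15) = 15; EF_D = 15+10 = 25
ES_E = 15; EF_E = 15+3 = 18
ES_F = max(EF_D=25, EF_E=18) = 25; EF_F = 25+5 = 30
ES_G = 15; EF_G = 15+8 = 23
ES_H = max(EF_C=9, EF_D=25) = 25; EF_H = 25+4 = 29
ES_I = max(EF_C=9, EF_F=30, EF_G=23, EF_H=29) = 30; EF_I = 30+11 = 41
Expected project duration μ = 41 days. Critical path: B → D → F → I.

Variance along critical path = 11.111 + 0.444 + 2.778 + 0.444 = 14.778; σ = 3.844 days.
D = μ + z·σ = 41 + 1.036·3.844 = 45.0 days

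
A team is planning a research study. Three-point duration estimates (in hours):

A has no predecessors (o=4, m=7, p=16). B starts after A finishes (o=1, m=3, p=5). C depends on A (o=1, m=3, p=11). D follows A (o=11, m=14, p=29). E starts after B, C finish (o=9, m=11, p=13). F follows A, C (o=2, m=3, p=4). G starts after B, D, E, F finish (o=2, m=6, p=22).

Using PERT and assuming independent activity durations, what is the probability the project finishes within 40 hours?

0.948

te_A = (4 + 4·7 + 16)/6 = 48/6 = 8; σ²_A = ((16−4)/6)² = 4.000
te_B = (1 + 4·3 + 5)/6 = 18/6 = 3; σ²_B = ((5−1)/6)² = 0.444
te_C = (1 + 4·3 + 11)/6 = 24/6 = 4; σ²_C = ((11−1)/6)² = 2.778
te_D = (11 + 4·14 + 29)/6 = 96/6 = 16; σ²_D = ((29−11)/6)² = 9.000
te_E = (9 + 4·11 + 13)/6 = 66/6 = 11; σ²_E = ((13−9)/6)² = 0.444
te_F = (2 + 4·3 + 4)/6 = 18/6 = 3; σ²_F = ((4−2)/6)² = 0.111
te_G = (2 + 4·6 + 22)/6 = 48/6 = 8; σ²_G = ((22−2)/6)² = 11.111

Forward pass:
ES_A = 0; EF_A = 8
ES_B = 8; EF_B = 8+3 = 11
ES_C = 8; EF_C = 8+4 = 12
ES_D = 8; EF_D = 8+16 = 24
ES_E = max(EF_B=11, EF_C=12) = 12; EF_E = 12+11 = 23
ES_F = max(EF_A=8, EF_C=12) = 12; EF_F = 12+3 = 15
ES_G = max(EF_B=11, EF_D=24, EF_E=23, EF_F=15) = 24; EF_G = 24+8 = 32
Expected project duration μ = 32 hours. Critical path: A → D → G.

Variance along critical path = 4.000 + 9.000 + 11.111 = 24.111; σ = √24.111 = 4.910 hours.
Z = (40 − 32) / 4.910 = 1.629
P(T ≤ 40) = Φ(1.629) ≈ 0.948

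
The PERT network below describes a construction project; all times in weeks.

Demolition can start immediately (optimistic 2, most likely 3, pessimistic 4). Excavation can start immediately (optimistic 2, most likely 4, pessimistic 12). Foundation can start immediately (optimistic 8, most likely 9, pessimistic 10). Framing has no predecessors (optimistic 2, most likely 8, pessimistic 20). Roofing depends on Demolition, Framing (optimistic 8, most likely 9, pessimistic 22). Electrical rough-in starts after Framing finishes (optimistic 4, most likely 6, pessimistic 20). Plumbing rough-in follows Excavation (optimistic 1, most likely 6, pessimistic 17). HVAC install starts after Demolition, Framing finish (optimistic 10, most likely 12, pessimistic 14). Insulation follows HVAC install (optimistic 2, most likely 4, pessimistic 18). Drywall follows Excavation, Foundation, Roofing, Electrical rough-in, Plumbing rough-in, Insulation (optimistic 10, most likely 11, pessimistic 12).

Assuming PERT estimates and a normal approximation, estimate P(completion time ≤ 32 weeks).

te_Demolition = (2 + 4·3 + 4)/6 = 18/6 = 3; σ²_Demolition = ((4−2)/6)² = 0.111
te_Excavation = (2 + 4·4 + 12)/6 = 30/6 = 5; σ²_Excavation = ((12−2)/6)² = 2.778
te_Foundation = (8 + 4·9 + 10)/6 = 54/6 = 9; σ²_Foundation = ((10−8)/6)² = 0.111
te_Framing = (2 + 4·8 + 20)/6 = 54/6 = 9; σ²_Framing = ((20−2)/6)² = 9.000
te_Roofing = (8 + 4·9 + 22)/6 = 66/6 = 11; σ²_Roofing = ((22−8)/6)² = 5.444
te_Electrical rough-in = (4 + 4·6 + 20)/6 = 48/6 = 8; σ²_Electrical rough-in = ((20−4)/6)² = 7.111
te_Plumbing rough-in = (1 + 4·6 + 17)/6 = 42/6 = 7; σ²_Plumbing rough-in = ((17−1)/6)² = 7.111
te_HVAC install = (10 + 4·12 + 14)/6 = 72/6 = 12; σ²_HVAC install = ((14−10)/6)² = 0.444
te_Insulation = (2 + 4·4 + 18)/6 = 36/6 = 6; σ²_Insulation = ((18−2)/6)² = 7.111
te_Drywall = (10 + 4·11 + 12)/6 = 66/6 = 11; σ²_Drywall = ((12−10)/6)² = 0.111

Forward pass:
ES_Demolition = 0; EF_Demolition = 3
ES_Excavation = 0; EF_Excavation = 5
ES_Foundation = 0; EF_Foundation = 9
ES_Framing = 0; EF_Framing = 9
ES_Roofing = max(EF_Demolition=3, EF_Framing=9) = 9; EF_Roofing = 9+11 = 20
ES_Electrical rough-in = 9; EF_Electrical rough-in = 9+8 = 17
ES_Plumbing rough-in = 5; EF_Plumbing rough-in = 5+7 = 12
ES_HVAC install = max(EF_Demolition=3, EF_Framing=9) = 9; EF_HVAC install = 9+12 = 21
ES_Insulation = 21; EF_Insulation = 21+6 = 27
ES_Drywall = max(EF_Excavation=5, EF_Foundation=9, EF_Roofing=20, EF_Electrical rough-in=17, EF_Plumbing rough-in=12, EF_Insulation=27) = 27; EF_Drywall = 27+11 = 38
Expected project duration μ = 38 weeks. Critical path: Framing → HVAC install → Insulation → Drywall.

Variance along critical path = 9.000 + 0.444 + 7.111 + 0.111 = 16.667; σ = √16.667 = 4.082 weeks.
Z = (32 − 38) / 4.082 = -1.470
P(T ≤ 32) = Φ(-1.470) ≈ 0.071

0.071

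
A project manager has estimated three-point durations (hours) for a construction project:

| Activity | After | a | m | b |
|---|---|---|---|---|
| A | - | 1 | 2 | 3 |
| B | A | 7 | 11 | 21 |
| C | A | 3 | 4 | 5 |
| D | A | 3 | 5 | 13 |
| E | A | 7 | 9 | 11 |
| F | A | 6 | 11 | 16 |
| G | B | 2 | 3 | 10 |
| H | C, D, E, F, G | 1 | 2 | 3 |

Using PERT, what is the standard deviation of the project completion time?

te_A = (1 + 4·2 + 3)/6 = 12/6 = 2; σ²_A = ((3−1)/6)² = 0.111
te_B = (7 + 4·11 + 21)/6 = 72/6 = 12; σ²_B = ((21−7)/6)² = 5.444
te_C = (3 + 4·4 + 5)/6 = 24/6 = 4; σ²_C = ((5−3)/6)² = 0.111
te_D = (3 + 4·5 + 13)/6 = 36/6 = 6; σ²_D = ((13−3)/6)² = 2.778
te_E = (7 + 4·9 + 11)/6 = 54/6 = 9; σ²_E = ((11−7)/6)² = 0.444
te_F = (6 + 4·11 + 16)/6 = 66/6 = 11; σ²_F = ((16−6)/6)² = 2.778
te_G = (2 + 4·3 + 10)/6 = 24/6 = 4; σ²_G = ((10−2)/6)² = 1.778
te_H = (1 + 4·2 + 3)/6 = 12/6 = 2; σ²_H = ((3−1)/6)² = 0.111

Forward pass:
ES_A = 0; EF_A = 2
ES_B = 2; EF_B = 2+12 = 14
ES_C = 2; EF_C = 2+4 = 6
ES_D = 2; EF_D = 2+6 = 8
ES_E = 2; EF_E = 2+9 = 11
ES_F = 2; EF_F = 2+11 = 13
ES_G = 14; EF_G = 14+4 = 18
ES_H = max(EF_C=6, EF_D=8, EF_E=11, EF_F=13, EF_G=18) = 18; EF_H = 18+2 = 20
Expected project duration μ = 20 hours. Critical path: A → B → G → H.

Variance along critical path = 0.111 + 5.444 + 1.778 + 0.111 = 7.444
σ = √7.444 = 2.728 hours

2.73 hours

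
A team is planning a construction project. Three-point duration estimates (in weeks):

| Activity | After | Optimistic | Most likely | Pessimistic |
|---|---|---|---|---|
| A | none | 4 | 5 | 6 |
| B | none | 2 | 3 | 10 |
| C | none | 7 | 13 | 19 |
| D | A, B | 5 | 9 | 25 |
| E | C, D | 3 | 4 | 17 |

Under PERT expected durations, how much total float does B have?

1 weeks

te_A = (4 + 4·5 + 6)/6 = 30/6 = 5
te_B = (2 + 4·3 + 10)/6 = 24/6 = 4
te_C = (7 + 4·13 + 19)/6 = 78/6 = 13
te_D = (5 + 4·9 + 25)/6 = 66/6 = 11
te_E = (3 + 4·4 + 17)/6 = 36/6 = 6

Forward pass:
ES_A = 0; EF_A = 5
ES_B = 0; EF_B = 4
ES_C = 0; EF_C = 13
ES_D = max(EF_A=5, EF_B=4) = 5; EF_D = 5+11 = 16
ES_E = max(EF_C=13, EF_D=16) = 16; EF_E = 16+6 = 22
Expected project duration μ = 22 weeks. Critical path: A → D → E.

Backward pass:
LF_E = 22; LS_E = 22−6 = 16
LF_D = LS_E = 16; LS_D = 16−11 = 5
LF_C = LS_E = 16; LS_C = 16−13 = 3
LF_B = LS_D = 5; LS_B = 5−4 = 1
LF_A = LS_D = 5; LS_A = 5−5 = 0
Slack_B = LS_B − ES_B = 1 − 0 = 1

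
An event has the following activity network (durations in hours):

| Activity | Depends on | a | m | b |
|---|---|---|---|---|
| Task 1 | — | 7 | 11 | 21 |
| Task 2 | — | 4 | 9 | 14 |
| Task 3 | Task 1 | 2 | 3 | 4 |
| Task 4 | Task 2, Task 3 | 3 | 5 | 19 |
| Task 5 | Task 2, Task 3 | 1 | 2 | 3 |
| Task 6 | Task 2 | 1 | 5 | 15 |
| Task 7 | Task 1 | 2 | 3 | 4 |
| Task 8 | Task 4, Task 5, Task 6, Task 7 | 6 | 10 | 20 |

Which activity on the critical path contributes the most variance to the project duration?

te_Task 1 = (7 + 4·11 + 21)/6 = 72/6 = 12; σ²_Task 1 = ((21−7)/6)² = 5.444
te_Task 2 = (4 + 4·9 + 14)/6 = 54/6 = 9; σ²_Task 2 = ((14−4)/6)² = 2.778
te_Task 3 = (2 + 4·3 + 4)/6 = 18/6 = 3; σ²_Task 3 = ((4−2)/6)² = 0.111
te_Task 4 = (3 + 4·5 + 19)/6 = 42/6 = 7; σ²_Task 4 = ((19−3)/6)² = 7.111
te_Task 5 = (1 + 4·2 + 3)/6 = 12/6 = 2; σ²_Task 5 = ((3−1)/6)² = 0.111
te_Task 6 = (1 + 4·5 + 15)/6 = 36/6 = 6; σ²_Task 6 = ((15−1)/6)² = 5.444
te_Task 7 = (2 + 4·3 + 4)/6 = 18/6 = 3; σ²_Task 7 = ((4−2)/6)² = 0.111
te_Task 8 = (6 + 4·10 + 20)/6 = 66/6 = 11; σ²_Task 8 = ((20−6)/6)² = 5.444

Forward pass:
ES_Task 1 = 0; EF_Task 1 = 12
ES_Task 2 = 0; EF_Task 2 = 9
ES_Task 3 = 12; EF_Task 3 = 12+3 = 15
ES_Task 4 = max(EF_Task 2=9, EF_Task 3=15) = 15; EF_Task 4 = 15+7 = 22
ES_Task 5 = max(EF_Task 2=9, EF_Task 3=15) = 15; EF_Task 5 = 15+2 = 17
ES_Task 6 = 9; EF_Task 6 = 9+6 = 15
ES_Task 7 = 12; EF_Task 7 = 12+3 = 15
ES_Task 8 = max(EF_Task 4=22, EF_Task 5=17, EF_Task 6=15, EF_Task 7=15) = 22; EF_Task 8 = 22+11 = 33
Expected project duration μ = 33 hours. Critical path: Task 1 → Task 3 → Task 4 → Task 8.

Variances on critical path: σ²_Task 1=5.444, σ²_Task 3=0.111, σ²_Task 4=7.111, σ²_Task 8=5.444.
Largest is σ²_Task 4 = 7.111.

Task 4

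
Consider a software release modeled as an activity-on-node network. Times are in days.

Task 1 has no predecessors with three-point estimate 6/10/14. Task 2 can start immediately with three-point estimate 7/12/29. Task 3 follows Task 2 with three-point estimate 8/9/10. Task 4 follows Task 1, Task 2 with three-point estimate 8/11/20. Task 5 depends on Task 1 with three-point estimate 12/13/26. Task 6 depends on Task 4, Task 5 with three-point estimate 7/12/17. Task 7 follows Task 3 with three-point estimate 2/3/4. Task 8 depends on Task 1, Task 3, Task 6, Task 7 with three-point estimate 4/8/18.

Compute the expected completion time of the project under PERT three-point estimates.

te_Task 1 = (6 + 4·10 + 14)/6 = 60/6 = 10
te_Task 2 = (7 + 4·12 + 29)/6 = 84/6 = 14
te_Task 3 = (8 + 4·9 + 10)/6 = 54/6 = 9
te_Task 4 = (8 + 4·11 + 20)/6 = 72/6 = 12
te_Task 5 = (12 + 4·13 + 26)/6 = 90/6 = 15
te_Task 6 = (7 + 4·12 + 17)/6 = 72/6 = 12
te_Task 7 = (2 + 4·3 + 4)/6 = 18/6 = 3
te_Task 8 = (4 + 4·8 + 18)/6 = 54/6 = 9

Forward pass:
ES_Task 1 = 0; EF_Task 1 = 10
ES_Task 2 = 0; EF_Task 2 = 14
ES_Task 3 = 14; EF_Task 3 = 14+9 = 23
ES_Task 4 = max(EF_Task 1=10, EF_Task 2=14) = 14; EF_Task 4 = 14+12 = 26
ES_Task 5 = 10; EF_Task 5 = 10+15 = 25
ES_Task 6 = max(EF_Task 4=26, EF_Task 5=25) = 26; EF_Task 6 = 26+12 = 38
ES_Task 7 = 23; EF_Task 7 = 23+3 = 26
ES_Task 8 = max(EF_Task 1=10, EF_Task 3=23, EF_Task 6=38, EF_Task 7=26) = 38; EF_Task 8 = 38+9 = 47
Expected project duration μ = 47 days. Critical path: Task 2 → Task 4 → Task 6 → Task 8.

47 days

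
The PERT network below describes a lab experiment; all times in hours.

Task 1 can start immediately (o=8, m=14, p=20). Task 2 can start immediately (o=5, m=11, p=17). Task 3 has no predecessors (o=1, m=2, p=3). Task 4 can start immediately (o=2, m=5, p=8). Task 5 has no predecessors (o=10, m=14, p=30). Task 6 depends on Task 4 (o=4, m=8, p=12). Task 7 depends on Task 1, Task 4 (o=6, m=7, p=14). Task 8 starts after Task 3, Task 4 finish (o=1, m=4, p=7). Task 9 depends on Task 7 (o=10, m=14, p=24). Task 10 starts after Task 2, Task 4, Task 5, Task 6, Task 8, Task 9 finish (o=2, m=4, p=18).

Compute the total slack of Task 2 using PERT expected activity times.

26 hours

te_Task 1 = (8 + 4·14 + 20)/6 = 84/6 = 14
te_Task 2 = (5 + 4·11 + 17)/6 = 66/6 = 11
te_Task 3 = (1 + 4·2 + 3)/6 = 12/6 = 2
te_Task 4 = (2 + 4·5 + 8)/6 = 30/6 = 5
te_Task 5 = (10 + 4·14 + 30)/6 = 96/6 = 16
te_Task 6 = (4 + 4·8 + 12)/6 = 48/6 = 8
te_Task 7 = (6 + 4·7 + 14)/6 = 48/6 = 8
te_Task 8 = (1 + 4·4 + 7)/6 = 24/6 = 4
te_Task 9 = (10 + 4·14 + 24)/6 = 90/6 = 15
te_Task 10 = (2 + 4·4 + 18)/6 = 36/6 = 6

Forward pass:
ES_Task 1 = 0; EF_Task 1 = 14
ES_Task 2 = 0; EF_Task 2 = 11
ES_Task 3 = 0; EF_Task 3 = 2
ES_Task 4 = 0; EF_Task 4 = 5
ES_Task 5 = 0; EF_Task 5 = 16
ES_Task 6 = 5; EF_Task 6 = 5+8 = 13
ES_Task 7 = max(EF_Task 1=14, EF_Task 4=5) = 14; EF_Task 7 = 14+8 = 22
ES_Task 8 = max(EF_Task 3=2, EF_Task 4=5) = 5; EF_Task 8 = 5+4 = 9
ES_Task 9 = 22; EF_Task 9 = 22+15 = 37
ES_Task 10 = max(EF_Task 2=11, EF_Task 4=5, EF_Task 5=16, EF_Task 6=13, EF_Task 8=9, EF_Task 9=37) = 37; EF_Task 10 = 37+6 = 43
Expected project duration μ = 43 hours. Critical path: Task 1 → Task 7 → Task 9 → Task 10.

Backward pass:
LF_Task 10 = 43; LS_Task 10 = 43−6 = 37
LF_Task 9 = LS_Task 10 = 37; LS_Task 9 = 37−15 = 22
LF_Task 8 = LS_Task 10 = 37; LS_Task 8 = 37−4 = 33
LF_Task 7 = LS_Task 9 = 22; LS_Task 7 = 22−8 = 14
LF_Task 6 = LS_Task 10 = 37; LS_Task 6 = 37−8 = 29
LF_Task 5 = LS_Task 10 = 37; LS_Task 5 = 37−16 = 21
LF_Task 4 = min(LS_Task 6=29, LS_Task 7=14, LS_Task 8=33, LS_Task 10=37) = 14; LS_Task 4 = 14−5 = 9
LF_Task 3 = LS_Task 8 = 33; LS_Task 3 = 33−2 = 31
LF_Task 2 = LS_Task 10 = 37; LS_Task 2 = 37−11 = 26
LF_Task 1 = LS_Task 7 = 14; LS_Task 1 = 14−14 = 0
Slack_Task 2 = LS_Task 2 − ES_Task 2 = 26 − 0 = 26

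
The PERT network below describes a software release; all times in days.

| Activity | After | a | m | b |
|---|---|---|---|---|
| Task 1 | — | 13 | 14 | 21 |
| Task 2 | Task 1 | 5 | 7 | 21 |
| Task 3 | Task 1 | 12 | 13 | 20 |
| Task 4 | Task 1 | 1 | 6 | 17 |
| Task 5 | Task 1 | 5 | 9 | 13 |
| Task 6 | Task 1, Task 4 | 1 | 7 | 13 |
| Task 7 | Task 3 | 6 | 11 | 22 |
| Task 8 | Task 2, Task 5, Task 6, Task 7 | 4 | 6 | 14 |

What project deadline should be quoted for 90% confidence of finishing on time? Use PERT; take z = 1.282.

52.7 days

te_Task 1 = (13 + 4·14 + 21)/6 = 90/6 = 15; σ²_Task 1 = ((21−13)/6)² = 1.778
te_Task 2 = (5 + 4·7 + 21)/6 = 54/6 = 9; σ²_Task 2 = ((21−5)/6)² = 7.111
te_Task 3 = (12 + 4·13 + 20)/6 = 84/6 = 14; σ²_Task 3 = ((20−12)/6)² = 1.778
te_Task 4 = (1 + 4·6 + 17)/6 = 42/6 = 7; σ²_Task 4 = ((17−1)/6)² = 7.111
te_Task 5 = (5 + 4·9 + 13)/6 = 54/6 = 9; σ²_Task 5 = ((13−5)/6)² = 1.778
te_Task 6 = (1 + 4·7 + 13)/6 = 42/6 = 7; σ²_Task 6 = ((13−1)/6)² = 4.000
te_Task 7 = (6 + 4·11 + 22)/6 = 72/6 = 12; σ²_Task 7 = ((22−6)/6)² = 7.111
te_Task 8 = (4 + 4·6 + 14)/6 = 42/6 = 7; σ²_Task 8 = ((14−4)/6)² = 2.778

Forward pass:
ES_Task 1 = 0; EF_Task 1 = 15
ES_Task 2 = 15; EF_Task 2 = 15+9 = 24
ES_Task 3 = 15; EF_Task 3 = 15+14 = 29
ES_Task 4 = 15; EF_Task 4 = 15+7 = 22
ES_Task 5 = 15; EF_Task 5 = 15+9 = 24
ES_Task 6 = max(EF_Task 1=15, EF_Task 4=22) = 22; EF_Task 6 = 22+7 = 29
ES_Task 7 = 29; EF_Task 7 = 29+12 = 41
ES_Task 8 = max(EF_Task 2=24, EF_Task 5=24, EF_Task 6=29, EF_Task 7=41) = 41; EF_Task 8 = 41+7 = 48
Expected project duration μ = 48 days. Critical path: Task 1 → Task 3 → Task 7 → Task 8.

Variance along critical path = 1.778 + 1.778 + 7.111 + 2.778 = 13.444; σ = 3.667 days.
D = μ + z·σ = 48 + 1.282·3.667 = 52.7 days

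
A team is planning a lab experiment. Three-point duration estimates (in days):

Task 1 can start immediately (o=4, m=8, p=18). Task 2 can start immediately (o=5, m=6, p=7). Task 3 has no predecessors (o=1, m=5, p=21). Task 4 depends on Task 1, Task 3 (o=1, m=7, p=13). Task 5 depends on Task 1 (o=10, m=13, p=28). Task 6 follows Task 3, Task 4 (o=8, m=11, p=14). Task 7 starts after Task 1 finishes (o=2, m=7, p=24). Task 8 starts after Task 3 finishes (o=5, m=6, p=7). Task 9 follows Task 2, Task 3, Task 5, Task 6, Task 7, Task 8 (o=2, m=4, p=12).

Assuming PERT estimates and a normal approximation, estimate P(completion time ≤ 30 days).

0.291

te_Task 1 = (4 + 4·8 + 18)/6 = 54/6 = 9; σ²_Task 1 = ((18−4)/6)² = 5.444
te_Task 2 = (5 + 4·6 + 7)/6 = 36/6 = 6; σ²_Task 2 = ((7−5)/6)² = 0.111
te_Task 3 = (1 + 4·5 + 21)/6 = 42/6 = 7; σ²_Task 3 = ((21−1)/6)² = 11.111
te_Task 4 = (1 + 4·7 + 13)/6 = 42/6 = 7; σ²_Task 4 = ((13−1)/6)² = 4.000
te_Task 5 = (10 + 4·13 + 28)/6 = 90/6 = 15; σ²_Task 5 = ((28−10)/6)² = 9.000
te_Task 6 = (8 + 4·11 + 14)/6 = 66/6 = 11; σ²_Task 6 = ((14−8)/6)² = 1.000
te_Task 7 = (2 + 4·7 + 24)/6 = 54/6 = 9; σ²_Task 7 = ((24−2)/6)² = 13.444
te_Task 8 = (5 + 4·6 + 7)/6 = 36/6 = 6; σ²_Task 8 = ((7−5)/6)² = 0.111
te_Task 9 = (2 + 4·4 + 12)/6 = 30/6 = 5; σ²_Task 9 = ((12−2)/6)² = 2.778

Forward pass:
ES_Task 1 = 0; EF_Task 1 = 9
ES_Task 2 = 0; EF_Task 2 = 6
ES_Task 3 = 0; EF_Task 3 = 7
ES_Task 4 = max(EF_Task 1=9, EF_Task 3=7) = 9; EF_Task 4 = 9+7 = 16
ES_Task 5 = 9; EF_Task 5 = 9+15 = 24
ES_Task 6 = max(EF_Task 3=7, EF_Task 4=16) = 16; EF_Task 6 = 16+11 = 27
ES_Task 7 = 9; EF_Task 7 = 9+9 = 18
ES_Task 8 = 7; EF_Task 8 = 7+6 = 13
ES_Task 9 = max(EF_Task 2=6, EF_Task 3=7, EF_Task 5=24, EF_Task 6=27, EF_Task 7=18, EF_Task 8=13) = 27; EF_Task 9 = 27+5 = 32
Expected project duration μ = 32 days. Critical path: Task 1 → Task 4 → Task 6 → Task 9.

Variance along critical path = 5.444 + 4.000 + 1.000 + 2.778 = 13.222; σ = √13.222 = 3.636 days.
Z = (30 − 32) / 3.636 = -0.550
P(T ≤ 30) = Φ(-0.550) ≈ 0.291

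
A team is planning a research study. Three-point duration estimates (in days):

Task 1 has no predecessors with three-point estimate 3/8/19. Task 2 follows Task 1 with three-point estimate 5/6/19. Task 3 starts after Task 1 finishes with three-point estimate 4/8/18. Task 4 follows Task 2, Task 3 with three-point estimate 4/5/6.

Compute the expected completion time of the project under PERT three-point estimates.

23 days

te_Task 1 = (3 + 4·8 + 19)/6 = 54/6 = 9
te_Task 2 = (5 + 4·6 + 19)/6 = 48/6 = 8
te_Task 3 = (4 + 4·8 + 18)/6 = 54/6 = 9
te_Task 4 = (4 + 4·5 + 6)/6 = 30/6 = 5

Forward pass:
ES_Task 1 = 0; EF_Task 1 = 9
ES_Task 2 = 9; EF_Task 2 = 9+8 = 17
ES_Task 3 = 9; EF_Task 3 = 9+9 = 18
ES_Task 4 = max(EF_Task 2=17, EF_Task 3=18) = 18; EF_Task 4 = 18+5 = 23
Expected project duration μ = 23 days. Critical path: Task 1 → Task 3 → Task 4.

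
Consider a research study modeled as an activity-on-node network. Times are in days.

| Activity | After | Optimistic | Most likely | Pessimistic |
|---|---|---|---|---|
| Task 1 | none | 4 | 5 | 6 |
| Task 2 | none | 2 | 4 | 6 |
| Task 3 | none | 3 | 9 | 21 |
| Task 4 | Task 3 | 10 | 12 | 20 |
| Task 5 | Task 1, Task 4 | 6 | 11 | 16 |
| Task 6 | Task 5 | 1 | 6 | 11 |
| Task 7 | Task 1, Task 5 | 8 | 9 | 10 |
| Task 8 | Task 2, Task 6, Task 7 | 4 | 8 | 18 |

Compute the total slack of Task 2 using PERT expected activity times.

39 days

te_Task 1 = (4 + 4·5 + 6)/6 = 30/6 = 5
te_Task 2 = (2 + 4·4 + 6)/6 = 24/6 = 4
te_Task 3 = (3 + 4·9 + 21)/6 = 60/6 = 10
te_Task 4 = (10 + 4·12 + 20)/6 = 78/6 = 13
te_Task 5 = (6 + 4·11 + 16)/6 = 66/6 = 11
te_Task 6 = (1 + 4·6 + 11)/6 = 36/6 = 6
te_Task 7 = (8 + 4·9 + 10)/6 = 54/6 = 9
te_Task 8 = (4 + 4·8 + 18)/6 = 54/6 = 9

Forward pass:
ES_Task 1 = 0; EF_Task 1 = 5
ES_Task 2 = 0; EF_Task 2 = 4
ES_Task 3 = 0; EF_Task 3 = 10
ES_Task 4 = 10; EF_Task 4 = 10+13 = 23
ES_Task 5 = max(EF_Task 1=5, EF_Task 4=23) = 23; EF_Task 5 = 23+11 = 34
ES_Task 6 = 34; EF_Task 6 = 34+6 = 40
ES_Task 7 = max(EF_Task 1=5, EF_Task 5=34) = 34; EF_Task 7 = 34+9 = 43
ES_Task 8 = max(EF_Task 2=4, EF_Task 6=40, EF_Task 7=43) = 43; EF_Task 8 = 43+9 = 52
Expected project duration μ = 52 days. Critical path: Task 3 → Task 4 → Task 5 → Task 7 → Task 8.

Backward pass:
LF_Task 8 = 52; LS_Task 8 = 52−9 = 43
LF_Task 7 = LS_Task 8 = 43; LS_Task 7 = 43−9 = 34
LF_Task 6 = LS_Task 8 = 43; LS_Task 6 = 43−6 = 37
LF_Task 5 = min(LS_Task 6=37, LS_Task 7=34) = 34; LS_Task 5 = 34−11 = 23
LF_Task 4 = LS_Task 5 = 23; LS_Task 4 = 23−13 = 10
LF_Task 3 = LS_Task 4 = 10; LS_Task 3 = 10−10 = 0
LF_Task 2 = LS_Task 8 = 43; LS_Task 2 = 43−4 = 39
LF_Task 1 = min(LS_Task 5=23, LS_Task 7=34) = 23; LS_Task 1 = 23−5 = 18
Slack_Task 2 = LS_Task 2 − ES_Task 2 = 39 − 0 = 39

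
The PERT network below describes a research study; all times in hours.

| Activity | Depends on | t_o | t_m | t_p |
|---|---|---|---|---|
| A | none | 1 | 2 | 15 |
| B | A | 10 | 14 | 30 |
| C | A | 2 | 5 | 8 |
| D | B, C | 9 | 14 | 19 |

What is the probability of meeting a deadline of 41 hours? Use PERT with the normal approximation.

te_A = (1 + 4·2 + 15)/6 = 24/6 = 4; σ²_A = ((15−1)/6)² = 5.444
te_B = (10 + 4·14 + 30)/6 = 96/6 = 16; σ²_B = ((30−10)/6)² = 11.111
te_C = (2 + 4·5 + 8)/6 = 30/6 = 5; σ²_C = ((8−2)/6)² = 1.000
te_D = (9 + 4·14 + 19)/6 = 84/6 = 14; σ²_D = ((19−9)/6)² = 2.778

Forward pass:
ES_A = 0; EF_A = 4
ES_B = 4; EF_B = 4+16 = 20
ES_C = 4; EF_C = 4+5 = 9
ES_D = max(EF_B=20, EF_C=9) = 20; EF_D = 20+14 = 34
Expected project duration μ = 34 hours. Critical path: A → B → D.

Variance along critical path = 5.444 + 11.111 + 2.778 = 19.333; σ = √19.333 = 4.397 hours.
Z = (41 − 34) / 4.397 = 1.592
P(T ≤ 41) = Φ(1.592) ≈ 0.944

0.944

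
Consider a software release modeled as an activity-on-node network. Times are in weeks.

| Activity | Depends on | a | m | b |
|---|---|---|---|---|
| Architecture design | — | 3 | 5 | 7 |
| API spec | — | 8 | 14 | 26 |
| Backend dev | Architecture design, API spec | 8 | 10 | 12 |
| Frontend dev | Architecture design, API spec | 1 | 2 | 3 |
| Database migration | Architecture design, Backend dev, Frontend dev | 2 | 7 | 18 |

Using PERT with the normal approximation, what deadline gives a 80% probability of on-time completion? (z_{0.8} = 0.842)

36.4 weeks

te_Architecture design = (3 + 4·5 + 7)/6 = 30/6 = 5; σ²_Architecture design = ((7−3)/6)² = 0.444
te_API spec = (8 + 4·14 + 26)/6 = 90/6 = 15; σ²_API spec = ((26−8)/6)² = 9.000
te_Backend dev = (8 + 4·10 + 12)/6 = 60/6 = 10; σ²_Backend dev = ((12−8)/6)² = 0.444
te_Frontend dev = (1 + 4·2 + 3)/6 = 12/6 = 2; σ²_Frontend dev = ((3−1)/6)² = 0.111
te_Database migration = (2 + 4·7 + 18)/6 = 48/6 = 8; σ²_Database migration = ((18−2)/6)² = 7.111

Forward pass:
ES_Architecture design = 0; EF_Architecture design = 5
ES_API spec = 0; EF_API spec = 15
ES_Backend dev = max(EF_Architecture design=5, EF_API spec=15) = 15; EF_Backend dev = 15+10 = 25
ES_Frontend dev = max(EF_Architecture design=5, EF_API spec=15) = 15; EF_Frontend dev = 15+2 = 17
ES_Database migration = max(EF_Architecture design=5, EF_Backend dev=25, EF_Frontend dev=17) = 25; EF_Database migration = 25+8 = 33
Expected project duration μ = 33 weeks. Critical path: API spec → Backend dev → Database migration.

Variance along critical path = 9.000 + 0.444 + 7.111 = 16.556; σ = 4.069 weeks.
D = μ + z·σ = 33 + 0.842·4.069 = 36.4 weeks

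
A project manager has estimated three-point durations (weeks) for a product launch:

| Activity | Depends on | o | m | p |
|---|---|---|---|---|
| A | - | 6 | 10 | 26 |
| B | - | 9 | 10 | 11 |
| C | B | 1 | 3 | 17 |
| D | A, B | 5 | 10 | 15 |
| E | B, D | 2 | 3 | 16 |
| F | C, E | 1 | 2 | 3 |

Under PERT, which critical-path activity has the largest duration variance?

te_A = (6 + 4·10 + 26)/6 = 72/6 = 12; σ²_A = ((26−6)/6)² = 11.111
te_B = (9 + 4·10 + 11)/6 = 60/6 = 10; σ²_B = ((11−9)/6)² = 0.111
te_C = (1 + 4·3 + 17)/6 = 30/6 = 5; σ²_C = ((17−1)/6)² = 7.111
te_D = (5 + 4·10 + 15)/6 = 60/6 = 10; σ²_D = ((15−5)/6)² = 2.778
te_E = (2 + 4·3 + 16)/6 = 30/6 = 5; σ²_E = ((16−2)/6)² = 5.444
te_F = (1 + 4·2 + 3)/6 = 12/6 = 2; σ²_F = ((3−1)/6)² = 0.111

Forward pass:
ES_A = 0; EF_A = 12
ES_B = 0; EF_B = 10
ES_C = 10; EF_C = 10+5 = 15
ES_D = max(EF_A=12, EF_B=10) = 12; EF_D = 12+10 = 22
ES_E = max(EF_B=10, EF_D=22) = 22; EF_E = 22+5 = 27
ES_F = max(EF_C=15, EF_E=27) = 27; EF_F = 27+2 = 29
Expected project duration μ = 29 weeks. Critical path: A → D → E → F.

Variances on critical path: σ²_A=11.111, σ²_D=2.778, σ²_E=5.444, σ²_F=0.111.
Largest is σ²_A = 11.111.

A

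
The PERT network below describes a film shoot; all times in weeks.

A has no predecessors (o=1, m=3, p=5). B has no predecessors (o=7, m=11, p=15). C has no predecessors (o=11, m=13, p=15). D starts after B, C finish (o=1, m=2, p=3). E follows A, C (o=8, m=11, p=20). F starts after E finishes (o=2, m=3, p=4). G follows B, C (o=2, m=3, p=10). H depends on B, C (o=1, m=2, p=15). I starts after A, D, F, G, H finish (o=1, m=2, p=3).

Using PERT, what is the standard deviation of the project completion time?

2.16 weeks

te_A = (1 + 4·3 + 5)/6 = 18/6 = 3; σ²_A = ((5−1)/6)² = 0.444
te_B = (7 + 4·11 + 15)/6 = 66/6 = 11; σ²_B = ((15−7)/6)² = 1.778
te_C = (11 + 4·13 + 15)/6 = 78/6 = 13; σ²_C = ((15−11)/6)² = 0.444
te_D = (1 + 4·2 + 3)/6 = 12/6 = 2; σ²_D = ((3−1)/6)² = 0.111
te_E = (8 + 4·11 + 20)/6 = 72/6 = 12; σ²_E = ((20−8)/6)² = 4.000
te_F = (2 + 4·3 + 4)/6 = 18/6 = 3; σ²_F = ((4−2)/6)² = 0.111
te_G = (2 + 4·3 + 10)/6 = 24/6 = 4; σ²_G = ((10−2)/6)² = 1.778
te_H = (1 + 4·2 + 15)/6 = 24/6 = 4; σ²_H = ((15−1)/6)² = 5.444
te_I = (1 + 4·2 + 3)/6 = 12/6 = 2; σ²_I = ((3−1)/6)² = 0.111

Forward pass:
ES_A = 0; EF_A = 3
ES_B = 0; EF_B = 11
ES_C = 0; EF_C = 13
ES_D = max(EF_B=11, EF_C=13) = 13; EF_D = 13+2 = 15
ES_E = max(EF_A=3, EF_C=13) = 13; EF_E = 13+12 = 25
ES_F = 25; EF_F = 25+3 = 28
ES_G = max(EF_B=11, EF_C=13) = 13; EF_G = 13+4 = 17
ES_H = max(EF_B=11, EF_C=13) = 13; EF_H = 13+4 = 17
ES_I = max(EF_A=3, EF_D=15, EF_F=28, EF_G=17, EF_H=17) = 28; EF_I = 28+2 = 30
Expected project duration μ = 30 weeks. Critical path: C → E → F → I.

Variance along critical path = 0.444 + 4.000 + 0.111 + 0.111 = 4.667
σ = √4.667 = 2.160 weeks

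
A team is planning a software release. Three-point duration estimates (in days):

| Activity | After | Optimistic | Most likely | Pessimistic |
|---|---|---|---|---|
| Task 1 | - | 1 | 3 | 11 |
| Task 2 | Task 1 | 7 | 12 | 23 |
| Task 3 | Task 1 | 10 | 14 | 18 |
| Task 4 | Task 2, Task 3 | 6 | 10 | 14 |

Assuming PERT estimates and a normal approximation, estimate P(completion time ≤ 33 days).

te_Task 1 = (1 + 4·3 + 11)/6 = 24/6 = 4; σ²_Task 1 = ((11−1)/6)² = 2.778
te_Task 2 = (7 + 4·12 + 23)/6 = 78/6 = 13; σ²_Task 2 = ((23−7)/6)² = 7.111
te_Task 3 = (10 + 4·14 + 18)/6 = 84/6 = 14; σ²_Task 3 = ((18−10)/6)² = 1.778
te_Task 4 = (6 + 4·10 + 14)/6 = 60/6 = 10; σ²_Task 4 = ((14−6)/6)² = 1.778

Forward pass:
ES_Task 1 = 0; EF_Task 1 = 4
ES_Task 2 = 4; EF_Task 2 = 4+13 = 17
ES_Task 3 = 4; EF_Task 3 = 4+14 = 18
ES_Task 4 = max(EF_Task 2=17, EF_Task 3=18) = 18; EF_Task 4 = 18+10 = 28
Expected project duration μ = 28 days. Critical path: Task 1 → Task 3 → Task 4.

Variance along critical path = 2.778 + 1.778 + 1.778 = 6.333; σ = √6.333 = 2.517 days.
Z = (33 − 28) / 2.517 = 1.987
P(T ≤ 33) = Φ(1.987) ≈ 0.977

0.977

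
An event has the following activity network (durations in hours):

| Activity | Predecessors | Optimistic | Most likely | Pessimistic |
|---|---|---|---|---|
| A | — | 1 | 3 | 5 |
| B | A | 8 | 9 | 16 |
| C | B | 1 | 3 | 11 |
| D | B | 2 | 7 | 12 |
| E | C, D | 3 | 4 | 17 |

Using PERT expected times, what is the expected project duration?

26 hours

te_A = (1 + 4·3 + 5)/6 = 18/6 = 3
te_B = (8 + 4·9 + 16)/6 = 60/6 = 10
te_C = (1 + 4·3 + 11)/6 = 24/6 = 4
te_D = (2 + 4·7 + 12)/6 = 42/6 = 7
te_E = (3 + 4·4 + 17)/6 = 36/6 = 6

Forward pass:
ES_A = 0; EF_A = 3
ES_B = 3; EF_B = 3+10 = 13
ES_C = 13; EF_C = 13+4 = 17
ES_D = 13; EF_D = 13+7 = 20
ES_E = max(EF_C=17, EF_D=20) = 20; EF_E = 20+6 = 26
Expected project duration μ = 26 hours. Critical path: A → B → D → E.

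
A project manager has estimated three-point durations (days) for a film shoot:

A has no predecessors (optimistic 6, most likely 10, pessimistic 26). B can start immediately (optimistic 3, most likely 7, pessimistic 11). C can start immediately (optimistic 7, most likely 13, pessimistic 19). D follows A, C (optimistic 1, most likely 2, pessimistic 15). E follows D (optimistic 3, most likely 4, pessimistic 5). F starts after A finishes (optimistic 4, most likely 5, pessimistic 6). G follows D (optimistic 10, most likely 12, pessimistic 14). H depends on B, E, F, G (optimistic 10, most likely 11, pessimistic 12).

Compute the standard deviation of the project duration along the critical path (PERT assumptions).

3.16 days

te_A = (6 + 4·10 + 26)/6 = 72/6 = 12; σ²_A = ((26−6)/6)² = 11.111
te_B = (3 + 4·7 + 11)/6 = 42/6 = 7; σ²_B = ((11−3)/6)² = 1.778
te_C = (7 + 4·13 + 19)/6 = 78/6 = 13; σ²_C = ((19−7)/6)² = 4.000
te_D = (1 + 4·2 + 15)/6 = 24/6 = 4; σ²_D = ((15−1)/6)² = 5.444
te_E = (3 + 4·4 + 5)/6 = 24/6 = 4; σ²_E = ((5−3)/6)² = 0.111
te_F = (4 + 4·5 + 6)/6 = 30/6 = 5; σ²_F = ((6−4)/6)² = 0.111
te_G = (10 + 4·12 + 14)/6 = 72/6 = 12; σ²_G = ((14−10)/6)² = 0.444
te_H = (10 + 4·11 + 12)/6 = 66/6 = 11; σ²_H = ((12−10)/6)² = 0.111

Forward pass:
ES_A = 0; EF_A = 12
ES_B = 0; EF_B = 7
ES_C = 0; EF_C = 13
ES_D = max(EF_A=12, EF_C=13) = 13; EF_D = 13+4 = 17
ES_E = 17; EF_E = 17+4 = 21
ES_F = 12; EF_F = 12+5 = 17
ES_G = 17; EF_G = 17+12 = 29
ES_H = max(EF_B=7, EF_E=21, EF_F=17, EF_G=29) = 29; EF_H = 29+11 = 40
Expected project duration μ = 40 days. Critical path: C → D → G → H.

Variance along critical path = 4.000 + 5.444 + 0.444 + 0.111 = 10.000
σ = √10.000 = 3.162 days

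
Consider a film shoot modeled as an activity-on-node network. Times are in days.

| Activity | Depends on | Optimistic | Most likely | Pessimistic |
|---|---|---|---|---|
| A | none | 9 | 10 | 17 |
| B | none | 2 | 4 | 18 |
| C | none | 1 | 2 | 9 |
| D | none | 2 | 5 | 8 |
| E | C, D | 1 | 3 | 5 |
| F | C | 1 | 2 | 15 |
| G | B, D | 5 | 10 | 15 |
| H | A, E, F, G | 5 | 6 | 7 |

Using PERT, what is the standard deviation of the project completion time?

te_A = (9 + 4·10 + 17)/6 = 66/6 = 11; σ²_A = ((17−9)/6)² = 1.778
te_B = (2 + 4·4 + 18)/6 = 36/6 = 6; σ²_B = ((18−2)/6)² = 7.111
te_C = (1 + 4·2 + 9)/6 = 18/6 = 3; σ²_C = ((9−1)/6)² = 1.778
te_D = (2 + 4·5 + 8)/6 = 30/6 = 5; σ²_D = ((8−2)/6)² = 1.000
te_E = (1 + 4·3 + 5)/6 = 18/6 = 3; σ²_E = ((5−1)/6)² = 0.444
te_F = (1 + 4·2 + 15)/6 = 24/6 = 4; σ²_F = ((15−1)/6)² = 5.444
te_G = (5 + 4·10 + 15)/6 = 60/6 = 10; σ²_G = ((15−5)/6)² = 2.778
te_H = (5 + 4·6 + 7)/6 = 36/6 = 6; σ²_H = ((7−5)/6)² = 0.111

Forward pass:
ES_A = 0; EF_A = 11
ES_B = 0; EF_B = 6
ES_C = 0; EF_C = 3
ES_D = 0; EF_D = 5
ES_E = max(EF_C=3, EF_D=5) = 5; EF_E = 5+3 = 8
ES_F = 3; EF_F = 3+4 = 7
ES_G = max(EF_B=6, EF_D=5) = 6; EF_G = 6+10 = 16
ES_H = max(EF_A=11, EF_E=8, EF_F=7, EF_G=16) = 16; EF_H = 16+6 = 22
Expected project duration μ = 22 days. Critical path: B → G → H.

Variance along critical path = 7.111 + 2.778 + 0.111 = 10.000
σ = √10.000 = 3.162 days

3.16 days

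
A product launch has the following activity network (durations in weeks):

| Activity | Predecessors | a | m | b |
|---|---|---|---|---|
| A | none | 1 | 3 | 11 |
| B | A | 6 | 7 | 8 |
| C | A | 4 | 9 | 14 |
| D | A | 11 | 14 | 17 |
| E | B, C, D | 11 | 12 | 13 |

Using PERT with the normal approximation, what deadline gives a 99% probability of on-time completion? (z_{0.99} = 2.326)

34.6 weeks

te_A = (1 + 4·3 + 11)/6 = 24/6 = 4; σ²_A = ((11−1)/6)² = 2.778
te_B = (6 + 4·7 + 8)/6 = 42/6 = 7; σ²_B = ((8−6)/6)² = 0.111
te_C = (4 + 4·9 + 14)/6 = 54/6 = 9; σ²_C = ((14−4)/6)² = 2.778
te_D = (11 + 4·14 + 17)/6 = 84/6 = 14; σ²_D = ((17−11)/6)² = 1.000
te_E = (11 + 4·12 + 13)/6 = 72/6 = 12; σ²_E = ((13−11)/6)² = 0.111

Forward pass:
ES_A = 0; EF_A = 4
ES_B = 4; EF_B = 4+7 = 11
ES_C = 4; EF_C = 4+9 = 13
ES_D = 4; EF_D = 4+14 = 18
ES_E = max(EF_B=11, EF_C=13, EF_D=18) = 18; EF_E = 18+12 = 30
Expected project duration μ = 30 weeks. Critical path: A → D → E.

Variance along critical path = 2.778 + 1.000 + 0.111 = 3.889; σ = 1.972 weeks.
D = μ + z·σ = 30 + 2.326·1.972 = 34.6 weeks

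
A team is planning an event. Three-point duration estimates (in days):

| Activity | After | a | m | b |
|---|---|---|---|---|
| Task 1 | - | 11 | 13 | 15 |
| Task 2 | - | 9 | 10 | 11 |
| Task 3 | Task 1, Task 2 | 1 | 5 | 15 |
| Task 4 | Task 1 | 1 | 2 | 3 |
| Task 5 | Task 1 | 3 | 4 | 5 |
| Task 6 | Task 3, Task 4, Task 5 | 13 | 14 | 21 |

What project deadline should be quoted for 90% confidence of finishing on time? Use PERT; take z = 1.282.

te_Task 1 = (11 + 4·13 + 15)/6 = 78/6 = 13; σ²_Task 1 = ((15−11)/6)² = 0.444
te_Task 2 = (9 + 4·10 + 11)/6 = 60/6 = 10; σ²_Task 2 = ((11−9)/6)² = 0.111
te_Task 3 = (1 + 4·5 + 15)/6 = 36/6 = 6; σ²_Task 3 = ((15−1)/6)² = 5.444
te_Task 4 = (1 + 4·2 + 3)/6 = 12/6 = 2; σ²_Task 4 = ((3−1)/6)² = 0.111
te_Task 5 = (3 + 4·4 + 5)/6 = 24/6 = 4; σ²_Task 5 = ((5−3)/6)² = 0.111
te_Task 6 = (13 + 4·14 + 21)/6 = 90/6 = 15; σ²_Task 6 = ((21−13)/6)² = 1.778

Forward pass:
ES_Task 1 = 0; EF_Task 1 = 13
ES_Task 2 = 0; EF_Task 2 = 10
ES_Task 3 = max(EF_Task 1=13, EF_Task 2=10) = 13; EF_Task 3 = 13+6 = 19
ES_Task 4 = 13; EF_Task 4 = 13+2 = 15
ES_Task 5 = 13; EF_Task 5 = 13+4 = 17
ES_Task 6 = max(EF_Task 3=19, EF_Task 4=15, EF_Task 5=17) = 19; EF_Task 6 = 19+15 = 34
Expected project duration μ = 34 days. Critical path: Task 1 → Task 3 → Task 6.

Variance along critical path = 0.444 + 5.444 + 1.778 = 7.667; σ = 2.769 days.
D = μ + z·σ = 34 + 1.282·2.769 = 37.5 days

37.5 days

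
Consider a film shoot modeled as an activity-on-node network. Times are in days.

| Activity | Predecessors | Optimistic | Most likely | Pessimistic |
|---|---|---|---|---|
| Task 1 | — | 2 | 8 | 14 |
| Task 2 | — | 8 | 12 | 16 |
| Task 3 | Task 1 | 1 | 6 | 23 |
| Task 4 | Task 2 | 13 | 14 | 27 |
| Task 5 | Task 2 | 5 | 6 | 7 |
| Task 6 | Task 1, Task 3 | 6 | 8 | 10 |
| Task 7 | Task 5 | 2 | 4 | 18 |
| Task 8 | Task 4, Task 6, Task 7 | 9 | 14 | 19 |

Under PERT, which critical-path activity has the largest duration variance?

Task 4

te_Task 1 = (2 + 4·8 + 14)/6 = 48/6 = 8; σ²_Task 1 = ((14−2)/6)² = 4.000
te_Task 2 = (8 + 4·12 + 16)/6 = 72/6 = 12; σ²_Task 2 = ((16−8)/6)² = 1.778
te_Task 3 = (1 + 4·6 + 23)/6 = 48/6 = 8; σ²_Task 3 = ((23−1)/6)² = 13.444
te_Task 4 = (13 + 4·14 + 27)/6 = 96/6 = 16; σ²_Task 4 = ((27−13)/6)² = 5.444
te_Task 5 = (5 + 4·6 + 7)/6 = 36/6 = 6; σ²_Task 5 = ((7−5)/6)² = 0.111
te_Task 6 = (6 + 4·8 + 10)/6 = 48/6 = 8; σ²_Task 6 = ((10−6)/6)² = 0.444
te_Task 7 = (2 + 4·4 + 18)/6 = 36/6 = 6; σ²_Task 7 = ((18−2)/6)² = 7.111
te_Task 8 = (9 + 4·14 + 19)/6 = 84/6 = 14; σ²_Task 8 = ((19−9)/6)² = 2.778

Forward pass:
ES_Task 1 = 0; EF_Task 1 = 8
ES_Task 2 = 0; EF_Task 2 = 12
ES_Task 3 = 8; EF_Task 3 = 8+8 = 16
ES_Task 4 = 12; EF_Task 4 = 12+16 = 28
ES_Task 5 = 12; EF_Task 5 = 12+6 = 18
ES_Task 6 = max(EF_Task 1=8, EF_Task 3=16) = 16; EF_Task 6 = 16+8 = 24
ES_Task 7 = 18; EF_Task 7 = 18+6 = 24
ES_Task 8 = max(EF_Task 4=28, EF_Task 6=24, EF_Task 7=24) = 28; EF_Task 8 = 28+14 = 42
Expected project duration μ = 42 days. Critical path: Task 2 → Task 4 → Task 8.

Variances on critical path: σ²_Task 2=1.778, σ²_Task 4=5.444, σ²_Task 8=2.778.
Largest is σ²_Task 4 = 5.444.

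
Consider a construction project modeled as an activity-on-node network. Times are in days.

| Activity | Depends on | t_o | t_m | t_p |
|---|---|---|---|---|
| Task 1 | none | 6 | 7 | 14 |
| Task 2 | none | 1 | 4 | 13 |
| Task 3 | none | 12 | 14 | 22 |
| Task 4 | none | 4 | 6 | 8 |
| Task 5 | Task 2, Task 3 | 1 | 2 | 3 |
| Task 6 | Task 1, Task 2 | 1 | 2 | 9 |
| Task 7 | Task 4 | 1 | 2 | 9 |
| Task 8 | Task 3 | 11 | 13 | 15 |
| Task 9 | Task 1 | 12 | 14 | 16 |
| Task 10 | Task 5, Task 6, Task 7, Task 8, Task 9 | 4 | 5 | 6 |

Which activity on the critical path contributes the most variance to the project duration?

te_Task 1 = (6 + 4·7 + 14)/6 = 48/6 = 8; σ²_Task 1 = ((14−6)/6)² = 1.778
te_Task 2 = (1 + 4·4 + 13)/6 = 30/6 = 5; σ²_Task 2 = ((13−1)/6)² = 4.000
te_Task 3 = (12 + 4·14 + 22)/6 = 90/6 = 15; σ²_Task 3 = ((22−12)/6)² = 2.778
te_Task 4 = (4 + 4·6 + 8)/6 = 36/6 = 6; σ²_Task 4 = ((8−4)/6)² = 0.444
te_Task 5 = (1 + 4·2 + 3)/6 = 12/6 = 2; σ²_Task 5 = ((3−1)/6)² = 0.111
te_Task 6 = (1 + 4·2 + 9)/6 = 18/6 = 3; σ²_Task 6 = ((9−1)/6)² = 1.778
te_Task 7 = (1 + 4·2 + 9)/6 = 18/6 = 3; σ²_Task 7 = ((9−1)/6)² = 1.778
te_Task 8 = (11 + 4·13 + 15)/6 = 78/6 = 13; σ²_Task 8 = ((15−11)/6)² = 0.444
te_Task 9 = (12 + 4·14 + 16)/6 = 84/6 = 14; σ²_Task 9 = ((16−12)/6)² = 0.444
te_Task 10 = (4 + 4·5 + 6)/6 = 30/6 = 5; σ²_Task 10 = ((6−4)/6)² = 0.111

Forward pass:
ES_Task 1 = 0; EF_Task 1 = 8
ES_Task 2 = 0; EF_Task 2 = 5
ES_Task 3 = 0; EF_Task 3 = 15
ES_Task 4 = 0; EF_Task 4 = 6
ES_Task 5 = max(EF_Task 2=5, EF_Task 3=15) = 15; EF_Task 5 = 15+2 = 17
ES_Task 6 = max(EF_Task 1=8, EF_Task 2=5) = 8; EF_Task 6 = 8+3 = 11
ES_Task 7 = 6; EF_Task 7 = 6+3 = 9
ES_Task 8 = 15; EF_Task 8 = 15+13 = 28
ES_Task 9 = 8; EF_Task 9 = 8+14 = 22
ES_Task 10 = max(EF_Task 5=17, EF_Task 6=11, EF_Task 7=9, EF_Task 8=28, EF_Task 9=22) = 28; EF_Task 10 = 28+5 = 33
Expected project duration μ = 33 days. Critical path: Task 3 → Task 8 → Task 10.

Variances on critical path: σ²_Task 3=2.778, σ²_Task 8=0.444, σ²_Task 10=0.111.
Largest is σ²_Task 3 = 2.778.

Task 3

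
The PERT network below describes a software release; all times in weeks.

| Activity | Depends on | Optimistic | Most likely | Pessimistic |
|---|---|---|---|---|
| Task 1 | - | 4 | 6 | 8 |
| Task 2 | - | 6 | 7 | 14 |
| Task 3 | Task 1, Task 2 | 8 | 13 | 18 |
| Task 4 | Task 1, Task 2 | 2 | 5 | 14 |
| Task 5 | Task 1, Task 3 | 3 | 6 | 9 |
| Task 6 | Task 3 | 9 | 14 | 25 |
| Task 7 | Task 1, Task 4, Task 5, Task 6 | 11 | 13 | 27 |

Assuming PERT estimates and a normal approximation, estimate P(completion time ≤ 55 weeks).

0.822

te_Task 1 = (4 + 4·6 + 8)/6 = 36/6 = 6; σ²_Task 1 = ((8−4)/6)² = 0.444
te_Task 2 = (6 + 4·7 + 14)/6 = 48/6 = 8; σ²_Task 2 = ((14−6)/6)² = 1.778
te_Task 3 = (8 + 4·13 + 18)/6 = 78/6 = 13; σ²_Task 3 = ((18−8)/6)² = 2.778
te_Task 4 = (2 + 4·5 + 14)/6 = 36/6 = 6; σ²_Task 4 = ((14−2)/6)² = 4.000
te_Task 5 = (3 + 4·6 + 9)/6 = 36/6 = 6; σ²_Task 5 = ((9−3)/6)² = 1.000
te_Task 6 = (9 + 4·14 + 25)/6 = 90/6 = 15; σ²_Task 6 = ((25−9)/6)² = 7.111
te_Task 7 = (11 + 4·13 + 27)/6 = 90/6 = 15; σ²_Task 7 = ((27−11)/6)² = 7.111

Forward pass:
ES_Task 1 = 0; EF_Task 1 = 6
ES_Task 2 = 0; EF_Task 2 = 8
ES_Task 3 = max(EF_Task 1=6, EF_Task 2=8) = 8; EF_Task 3 = 8+13 = 21
ES_Task 4 = max(EF_Task 1=6, EF_Task 2=8) = 8; EF_Task 4 = 8+6 = 14
ES_Task 5 = max(EF_Task 1=6, EF_Task 3=21) = 21; EF_Task 5 = 21+6 = 27
ES_Task 6 = 21; EF_Task 6 = 21+15 = 36
ES_Task 7 = max(EF_Task 1=6, EF_Task 4=14, EF_Task 5=27, EF_Task 6=36) = 36; EF_Task 7 = 36+15 = 51
Expected project duration μ = 51 weeks. Critical path: Task 2 → Task 3 → Task 6 → Task 7.

Variance along critical path = 1.778 + 2.778 + 7.111 + 7.111 = 18.778; σ = √18.778 = 4.333 weeks.
Z = (55 − 51) / 4.333 = 0.923
P(T ≤ 55) = Φ(0.923) ≈ 0.822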